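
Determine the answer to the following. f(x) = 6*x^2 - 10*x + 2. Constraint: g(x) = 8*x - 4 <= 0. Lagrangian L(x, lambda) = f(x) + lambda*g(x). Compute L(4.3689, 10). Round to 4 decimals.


Step 1: Evaluate f(x).
f(4.3689) = 6*4.3689^2 - 10*4.3689 + 2 = 72.8347
Step 2: Evaluate g(x).
g(4.3689) = 8*4.3689 - 4 = 30.9512
Step 3: Compute Lagrangian.
L = 72.8347 + 10*30.9512 = 382.3467


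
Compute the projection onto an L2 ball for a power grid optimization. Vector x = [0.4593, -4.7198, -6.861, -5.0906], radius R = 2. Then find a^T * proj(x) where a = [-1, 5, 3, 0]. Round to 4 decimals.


Step 1: Compute ||x|| (intermediates to 6 decimals).
||x|| = sqrt(0.4593^2 + (-4.7198)^2 + (-6.861)^2 + (-5.0906)^2) = 9.771131
Step 2: Project.
Since ||x|| > R, scale = R/||x|| = 2/9.771131 = 0.204685, proj(x) = scale * x
proj(x) = [0.094012, -0.966072, -1.404344, -1.041969]
Step 3: Dot product.
a^T * proj(x) = -1*0.094012 + 5*(-0.966072) + 3*(-1.404344) + 0*(-1.041969) = -9.1374


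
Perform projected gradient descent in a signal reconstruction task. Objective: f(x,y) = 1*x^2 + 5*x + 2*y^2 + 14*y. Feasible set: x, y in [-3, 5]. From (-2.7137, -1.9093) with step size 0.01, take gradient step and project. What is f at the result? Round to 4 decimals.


Step 1: Compute gradient at (-2.7137, -1.9093).
grad_x = 2*1*-2.7137 + 5 = -0.4274
grad_y = 2*2*-1.9093 + 14 = 6.3628
Step 2: Gradient step.
x_raw = -2.7137 - 0.01*-0.4274 = -2.7094
y_raw = -1.9093 - 0.01*6.3628 = -1.9729
Step 3: Project onto [-3, 5].
x_proj = clip(-2.7094) = -2.7094
y_proj = clip(-1.9729) = -1.9729
Step 4: Evaluate f.
f(-2.7094, -1.9729) = -26.0422


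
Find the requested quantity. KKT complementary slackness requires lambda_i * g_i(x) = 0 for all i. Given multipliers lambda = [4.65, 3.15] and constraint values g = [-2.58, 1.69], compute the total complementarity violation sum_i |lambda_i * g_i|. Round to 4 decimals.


KKT complementary slackness check:
lambda_1 * g_1 = 4.65 * -2.58 = -11.997
lambda_2 * g_2 = 3.15 * 1.69 = 5.3235
Total violation = 11.997 + 5.3235 = 17.3205


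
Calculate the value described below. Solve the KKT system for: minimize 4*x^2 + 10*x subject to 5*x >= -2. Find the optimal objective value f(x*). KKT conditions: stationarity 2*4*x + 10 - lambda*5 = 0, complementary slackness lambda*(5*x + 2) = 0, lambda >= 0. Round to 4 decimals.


Step 1: Try lambda = 0 (constraint inactive).
x_unc = -10/(2*4) = -1.25
Check: 5*-1.25 = -6.25 < -2 -- violated!
Step 2: Constraint must be active: 5*x = -2
x* = -2/5 = -0.4
lambda = (2*4*(-0.4) + 10)/5 = 1.36
Step 3: Compute optimal value.
f(x*) = 4*(-0.4)^2 + 10*(-0.4) = -3.36


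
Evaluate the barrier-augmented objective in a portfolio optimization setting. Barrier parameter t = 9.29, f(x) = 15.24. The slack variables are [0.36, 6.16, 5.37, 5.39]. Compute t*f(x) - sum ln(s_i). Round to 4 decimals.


Step 1: Compute log-barrier.
ln values: [-1.0217, 1.8181, 1.6808, 1.6845]
phi = -(-1.0217 + 1.8181 + 1.6808 + 1.6845) = -4.1618
Step 2: Compute augmented objective.
t*f(x) = 9.29*15.24 = 141.5796
Total = 141.5796 - 4.1618 = 137.4178


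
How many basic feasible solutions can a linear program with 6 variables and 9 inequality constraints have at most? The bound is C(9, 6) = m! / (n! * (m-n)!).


Each vertex corresponds to some choice of n active constraints out of m, so the number of vertices is at most C(m, n) = m! / (n!(m-n)!).
m = 9, n = 6
Numerator: 9 * 8 * 7 * 6 * 5 * 4
Denominator: 6! = 720
C(9, 6) = 84


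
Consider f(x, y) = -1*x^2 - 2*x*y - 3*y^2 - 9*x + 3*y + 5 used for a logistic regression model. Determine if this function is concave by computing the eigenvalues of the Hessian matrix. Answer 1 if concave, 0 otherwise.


The Hessian of f(x,y) = -1*x^2 - 2*x*y - 3*y^2 - 9*x + 3*y + 5 is:
H = [[-2, -2], [-2, -6]]
Trace = -2 - 6 = -8
Determinant = -2*-6 - (-2)^2 = 8
Discriminant = (-8)^2 - 4*8 = 32.0
Eigenvalues: lambda_1 = -6.8284, lambda_2 = -1.1716
The function is concave.

1


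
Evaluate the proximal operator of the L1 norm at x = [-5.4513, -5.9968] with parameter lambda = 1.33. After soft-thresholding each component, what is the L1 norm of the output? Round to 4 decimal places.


Soft-thresholding with lambda = 1.33:
prox(-5.4513) = sign(-5.4513)*max(|-5.4513| - 1.33, 0) = -4.1213
prox(-5.9968) = sign(-5.9968)*max(|-5.9968| - 1.33, 0) = -4.6668
prox(x) = [-4.1213, -4.6668]
||prox(x)||_1 = 4.1213 + 4.6668 = 8.7881


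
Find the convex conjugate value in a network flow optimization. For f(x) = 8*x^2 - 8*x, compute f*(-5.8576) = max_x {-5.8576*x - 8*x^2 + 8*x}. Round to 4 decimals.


f*(y) = sup_x {y*x - a*x^2 - b*x} = sup_x {(y-b)*x - a*x^2}
FOC: (y - b) - 2a*x = 0 => x* = (y - b)/(2a)
x* = (-5.8576 + 8)/(2*8) = 0.1339
f*(-5.8576) = (y-b)^2/(4a) = (-5.8576 + 8)^2/(4*8)
= 4.5899/32 = 0.1434


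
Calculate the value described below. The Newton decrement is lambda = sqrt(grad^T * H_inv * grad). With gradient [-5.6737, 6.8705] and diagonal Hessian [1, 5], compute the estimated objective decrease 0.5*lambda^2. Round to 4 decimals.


Step 1: H is diagonal, so H^(-1) * g = [-5.6737, 1.3741].
Step 2: g^T H^(-1) g = sum_i g_i^2 / H_ii
  = (-5.6737)^2/1 + (6.8705)^2/5
  = 32.1909 + 9.4408 = 41.6316
Step 3: Objective decrease = 0.5 * g^T H^(-1) g = 20.8158


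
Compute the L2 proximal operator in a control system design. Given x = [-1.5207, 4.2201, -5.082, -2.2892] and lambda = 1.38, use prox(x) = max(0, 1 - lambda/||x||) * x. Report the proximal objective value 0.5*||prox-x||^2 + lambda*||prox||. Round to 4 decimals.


Step 1: Compute ||x||.
||x|| = 7.1546
Step 2: Compute scaling factor.
scale = max(0, 1 - 1.38/7.1546) = 0.8071
Step 3: prox(x) = [-1.2274, 3.4061, -4.1018, -1.8477]
||prox(x)|| = 5.7746
Step 4: Proximal objective.
0.5*||prox-x||^2 = 0.9522
lambda*||prox|| = 7.9689
Total = 8.9212


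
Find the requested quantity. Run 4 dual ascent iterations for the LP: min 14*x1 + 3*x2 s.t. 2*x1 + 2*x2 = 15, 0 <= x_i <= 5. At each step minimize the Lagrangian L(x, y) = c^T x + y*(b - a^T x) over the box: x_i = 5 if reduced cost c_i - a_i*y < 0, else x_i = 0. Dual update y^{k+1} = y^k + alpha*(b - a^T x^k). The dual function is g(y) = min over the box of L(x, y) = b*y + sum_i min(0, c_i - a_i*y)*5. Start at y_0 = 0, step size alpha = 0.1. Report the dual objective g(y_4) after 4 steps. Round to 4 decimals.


Dual ascent for LP: min 14*x1 + 3*x2, 2*x1 + 2*x2 = 15, 0 <= x_i <= 5
Step 1: y^k = 0.0, reduced costs: (14.0, 3.0)
  x^k = (0.0, 0.0), subgradient = b - a^T x = 15.0
  y^{k+1} = 0.0 + 0.1*15.0 = 1.5
Step 2: y^k = 1.5, reduced costs: (11.0, 0.0)
  x^k = (0.0, 0.0), subgradient = b - a^T x = 15.0
  y^{k+1} = 1.5 + 0.1*15.0 = 3.0
Step 3: y^k = 3.0, reduced costs: (8.0, -3.0)
  x^k = (0.0, 5.0), subgradient = b - a^T x = 5.0
  y^{k+1} = 3.0 + 0.1*5.0 = 3.5
Step 4: y^k = 3.5, reduced costs: (7.0, -4.0)
  x^k = (0.0, 5.0), subgradient = b - a^T x = 5.0
  y^{k+1} = 3.5 + 0.1*5.0 = 4.0
Dual objective at y_4 = 4.0: reduced costs (6.0, -5.0), box minimizer x = (0.0, 5.0)
g(y_4) = b*y + (c1 - a1*y)*x1 + (c2 - a2*y)*x2 = 15*4.0 + 6.0*0.0 + (-5.0)*5.0 = 60.0 + 0.0 - 25.0 = 35.0


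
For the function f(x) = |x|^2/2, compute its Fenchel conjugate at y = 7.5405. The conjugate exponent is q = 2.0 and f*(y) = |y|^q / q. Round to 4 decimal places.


The conjugate exponent q satisfies 1/p + 1/q = 1.
p = 2, so q = 2/(2 - 1) = 2.0
|y|^q = 7.5405^2.0 = 56.8591
f*(7.5405) = 56.8591 / 2.0 = 28.4296


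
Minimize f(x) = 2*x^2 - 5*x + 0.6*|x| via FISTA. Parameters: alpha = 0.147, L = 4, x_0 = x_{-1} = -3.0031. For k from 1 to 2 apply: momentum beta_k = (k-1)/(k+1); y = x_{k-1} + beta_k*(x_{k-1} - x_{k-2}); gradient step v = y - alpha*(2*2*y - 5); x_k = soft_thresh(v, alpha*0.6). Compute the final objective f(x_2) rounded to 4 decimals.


FISTA on f(x) = 2*x^2 - 5*x + 0.6*|x|
L = 4, alpha = 0.147
Iteration 1: beta = 0.0, y = -3.0031 + 0.0*(-3.0031 + 3.0031) = -3.0031
  grad(y) = -17.0124, v = y - alpha*grad = -0.5023
  prox(v) = soft_thresh(-0.5023, 0.0882) = -0.4141
Iteration 2: beta = 0.3333, y = -0.4141 + 0.3333*(-0.4141 + 3.0031) = 0.4489
  grad(y) = -3.2043, v = y - alpha*grad = 0.92
  prox(v) = soft_thresh(0.92, 0.0882) = 0.8318
f(x_2) = 2*0.8318^2 - 5*0.8318 + 0.6*|0.8318| = -2.2761


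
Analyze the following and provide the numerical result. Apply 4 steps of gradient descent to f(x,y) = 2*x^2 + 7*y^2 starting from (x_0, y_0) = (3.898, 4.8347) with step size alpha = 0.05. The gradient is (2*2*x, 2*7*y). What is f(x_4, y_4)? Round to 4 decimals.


Gradient descent on f(x,y) = 2*x^2 + 7*y^2.
Starting point: (3.898, 4.8347), alpha = 0.05
Step 1: grad_x = 2*2*3.898 = 15.592, grad_y = 2*7*4.8347 = 67.6858
  x_1 = 3.898 - 0.05*15.592 = 3.1184
  y_1 = 4.8347 - 0.05*67.6858 = 1.4504
Step 2: grad_x = 2*2*3.1184 = 12.4736, grad_y = 2*7*1.4504 = 20.3057
  x_2 = 3.1184 - 0.05*12.4736 = 2.4947
  y_2 = 1.4504 - 0.05*20.3057 = 0.4351
Step 3: grad_x = 2*2*2.4947 = 9.9789, grad_y = 2*7*0.4351 = 6.0917
  x_3 = 2.4947 - 0.05*9.9789 = 1.9958
  y_3 = 0.4351 - 0.05*6.0917 = 0.1305
Step 4: grad_x = 2*2*1.9958 = 7.9831, grad_y = 2*7*0.1305 = 1.8275
  x_4 = 1.9958 - 0.05*7.9831 = 1.5966
  y_4 = 0.1305 - 0.05*1.8275 = 0.0392
f(1.5966, 0.0392) = 2*1.5966^2 + 7*0.0392^2 = 5.1091


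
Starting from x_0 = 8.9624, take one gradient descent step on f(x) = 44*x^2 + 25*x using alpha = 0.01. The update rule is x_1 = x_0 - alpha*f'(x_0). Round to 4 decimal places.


We compute the gradient at x_0 and apply the update.
f'(x) = 88*x + 25
f'(8.9624) = 88*8.9624 + 25 = 813.6912
x_1 = 8.9624 - 0.01*813.6912 = 0.8255


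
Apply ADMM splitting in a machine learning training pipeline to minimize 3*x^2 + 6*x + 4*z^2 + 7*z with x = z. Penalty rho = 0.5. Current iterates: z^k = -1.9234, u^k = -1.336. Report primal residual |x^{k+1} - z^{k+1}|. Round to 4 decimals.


ADMM iteration with rho = 0.5, z^k = -1.9234, u^k = -1.336
Step 1: x-update.
Minimize 3*x^2 + 6*x + (0.5/2)*(x + 1.9234 - 1.336)^2
FOC: (2*3 + 0.5)*x = -6 + 0.5*(-1.9234 + 1.336)
x^{k+1} = -0.9683
Step 2: z-update.
Minimize 4*z^2 + 7*z + (0.5/2)*(-0.9683 - z - 1.336)^2
FOC: (2*4 + 0.5)*z = -7 + 0.5*(-0.9683 - 1.336)
z^{k+1} = -0.9591
Step 3: u-update.
u^{k+1} = -1.336 - 0.9683 + 0.9591 = -1.3452
Step 4: Primal residual = |-0.9683 + 0.9591| = 0.0092


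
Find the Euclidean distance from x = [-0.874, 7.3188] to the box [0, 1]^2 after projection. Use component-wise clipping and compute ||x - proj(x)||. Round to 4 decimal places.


Project each component onto [0, 1].
clip(-0.874) = 0.0, clip(7.3188) = 1.0
Projection = [0.0, 1.0]
Squared diffs: [0.7639, 39.9272]
Distance = sqrt(40.6911) = 6.379


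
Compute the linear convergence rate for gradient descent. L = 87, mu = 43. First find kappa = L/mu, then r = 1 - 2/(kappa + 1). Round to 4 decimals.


Step 1: Compute the condition number.
kappa = L/mu = 87/43 = 2.0233
Step 2: Compute the convergence rate.
r = 1 - 2/(kappa + 1) = 1 - 2*mu/(L + mu) = (L - mu)/(L + mu) = 44/130 = 0.3385


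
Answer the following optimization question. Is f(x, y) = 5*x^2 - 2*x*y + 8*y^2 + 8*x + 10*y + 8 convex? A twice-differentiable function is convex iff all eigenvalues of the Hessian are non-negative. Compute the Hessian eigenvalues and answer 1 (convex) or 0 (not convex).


The Hessian of f(x,y) = 5*x^2 - 2*x*y + 8*y^2 + 8*x + 10*y + 8 is:
H = [[10, -2], [-2, 16]]
Trace = 10 + 16 = 26
Determinant = 10*16 - (-2)^2 = 156
Discriminant = (26)^2 - 4*156 = 52.0
Eigenvalues: lambda_1 = 9.3944, lambda_2 = 16.6056
The function is convex.

1


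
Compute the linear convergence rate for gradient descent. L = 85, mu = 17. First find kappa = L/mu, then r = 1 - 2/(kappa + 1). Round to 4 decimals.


Step 1: Compute the condition number.
kappa = L/mu = 85/17 = 5.0
Step 2: Compute the convergence rate.
r = 1 - 2/(kappa + 1) = 1 - 2*mu/(L + mu) = (L - mu)/(L + mu) = 68/102 = 0.6667


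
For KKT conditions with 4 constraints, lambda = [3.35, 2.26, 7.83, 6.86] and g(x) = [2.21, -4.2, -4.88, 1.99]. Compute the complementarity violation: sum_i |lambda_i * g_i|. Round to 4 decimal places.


KKT complementary slackness check:
lambda_1 * g_1 = 3.35 * 2.21 = 7.4035
lambda_2 * g_2 = 2.26 * -4.2 = -9.492
lambda_3 * g_3 = 7.83 * -4.88 = -38.2104
lambda_4 * g_4 = 6.86 * 1.99 = 13.6514
Total violation = 7.4035 + 9.492 + 38.2104 + 13.6514 = 68.7573


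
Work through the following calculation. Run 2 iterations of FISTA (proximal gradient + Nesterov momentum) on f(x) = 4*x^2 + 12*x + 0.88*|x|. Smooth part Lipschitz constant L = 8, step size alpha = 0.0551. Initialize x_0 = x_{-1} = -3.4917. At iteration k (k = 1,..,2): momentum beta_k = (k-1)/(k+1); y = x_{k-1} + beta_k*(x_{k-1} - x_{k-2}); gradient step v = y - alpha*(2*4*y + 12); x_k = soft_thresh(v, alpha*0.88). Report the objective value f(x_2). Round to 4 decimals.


FISTA on f(x) = 4*x^2 + 12*x + 0.88*|x|
L = 8, alpha = 0.0551
Iteration 1: beta = 0.0, y = -3.4917 + 0.0*(-3.4917 + 3.4917) = -3.4917
  grad(y) = -15.9336, v = y - alpha*grad = -2.6138
  prox(v) = soft_thresh(-2.6138, 0.0485) = -2.5653
Iteration 2: beta = 0.3333, y = -2.5653 + 0.3333*(-2.5653 + 3.4917) = -2.2565
  grad(y) = -6.0517, v = y - alpha*grad = -1.923
  prox(v) = soft_thresh(-1.923, 0.0485) = -1.8745
f(x_2) = 4*(-1.8745)^2 + 12*(-1.8745) + 0.88*|-1.8745| = -6.7893


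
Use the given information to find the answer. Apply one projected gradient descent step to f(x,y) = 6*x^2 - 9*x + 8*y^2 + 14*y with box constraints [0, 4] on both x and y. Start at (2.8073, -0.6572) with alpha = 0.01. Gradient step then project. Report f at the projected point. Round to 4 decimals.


Step 1: Compute gradient at (2.8073, -0.6572).
grad_x = 2*6*2.8073 - 9 = 24.6876
grad_y = 2*8*-0.6572 + 14 = 3.4848
Step 2: Gradient step.
x_raw = 2.8073 - 0.01*24.6876 = 2.5604
y_raw = -0.6572 - 0.01*3.4848 = -0.692
Step 3: Project onto [0, 4].
x_proj = clip(2.5604) = 2.5604
y_proj = clip(-0.692) = 0.0
Step 4: Evaluate f.
f(2.5604, 0.0) = 16.2908


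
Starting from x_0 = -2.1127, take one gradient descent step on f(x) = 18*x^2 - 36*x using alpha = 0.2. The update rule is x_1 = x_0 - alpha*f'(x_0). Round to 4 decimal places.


We compute the gradient at x_0 and apply the update.
f'(x) = 36*x - 36
f'(-2.1127) = 36*-2.1127 - 36 = -112.0572
x_1 = -2.1127 - 0.2*-112.0572 = 20.2987


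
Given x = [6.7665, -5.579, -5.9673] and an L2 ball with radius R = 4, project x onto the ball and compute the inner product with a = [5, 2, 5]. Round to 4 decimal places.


Step 1: Compute ||x|| (intermediates to 6 decimals).
||x|| = sqrt(6.7665^2 + (-5.579)^2 + (-5.9673)^2) = 10.607518
Step 2: Project.
Since ||x|| > R, scale = R/||x|| = 4/10.607518 = 0.377091, proj(x) = scale * x
proj(x) = [2.551586, -2.103791, -2.250215]
Step 3: Dot product.
a^T * proj(x) = 5*2.551586 + 2*(-2.103791) + 5*(-2.250215) = -2.7007


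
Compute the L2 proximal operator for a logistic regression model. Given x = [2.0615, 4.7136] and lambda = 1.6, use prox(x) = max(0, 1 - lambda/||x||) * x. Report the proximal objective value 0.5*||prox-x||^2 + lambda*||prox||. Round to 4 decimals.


Step 1: Compute ||x||.
||x|| = 5.1447
Step 2: Compute scaling factor.
scale = max(0, 1 - 1.6/5.1447) = 0.689
Step 3: prox(x) = [1.4204, 3.2477]
||prox(x)|| = 3.5447
Step 4: Proximal objective.
0.5*||prox-x||^2 = 1.28
lambda*||prox|| = 5.6715
Total = 6.9515


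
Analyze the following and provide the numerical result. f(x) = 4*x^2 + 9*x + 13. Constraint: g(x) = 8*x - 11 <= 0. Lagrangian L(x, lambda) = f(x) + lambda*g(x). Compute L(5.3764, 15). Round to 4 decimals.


Step 1: Evaluate f(x).
f(5.3764) = 4*5.3764^2 + 9*5.3764 + 13 = 177.0103
Step 2: Evaluate g(x).
g(5.3764) = 8*5.3764 - 11 = 32.0112
Step 3: Compute Lagrangian.
L = 177.0103 + 15*32.0112 = 657.1783


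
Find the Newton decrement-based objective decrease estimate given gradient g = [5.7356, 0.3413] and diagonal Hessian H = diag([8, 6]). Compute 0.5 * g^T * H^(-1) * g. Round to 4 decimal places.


Step 1: H is diagonal, so H^(-1) * g = [0.717, 0.0569].
Step 2: g^T H^(-1) g = sum_i g_i^2 / H_ii
  = (5.7356)^2/8 + (0.3413)^2/6
  = 4.1121 + 0.0194 = 4.1316
Step 3: Objective decrease = 0.5 * g^T H^(-1) g = 2.0658


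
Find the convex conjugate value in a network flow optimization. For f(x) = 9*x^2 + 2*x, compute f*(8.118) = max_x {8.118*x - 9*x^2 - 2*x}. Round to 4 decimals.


f*(y) = sup_x {y*x - a*x^2 - b*x} = sup_x {(y-b)*x - a*x^2}
FOC: (y - b) - 2a*x = 0 => x* = (y - b)/(2a)
x* = (8.118 - 2)/(2*9) = 0.3399
f*(8.118) = (y-b)^2/(4a) = (8.118 - 2)^2/(4*9)
= 37.4299/36 = 1.0397


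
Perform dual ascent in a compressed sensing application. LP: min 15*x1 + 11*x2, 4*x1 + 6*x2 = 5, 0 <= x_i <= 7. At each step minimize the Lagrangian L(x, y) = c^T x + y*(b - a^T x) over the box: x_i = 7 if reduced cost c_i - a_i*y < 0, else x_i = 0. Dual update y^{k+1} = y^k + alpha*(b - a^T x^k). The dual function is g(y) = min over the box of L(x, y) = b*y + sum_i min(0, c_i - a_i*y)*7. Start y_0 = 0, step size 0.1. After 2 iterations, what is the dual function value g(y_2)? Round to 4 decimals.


Dual ascent for LP: min 15*x1 + 11*x2, 4*x1 + 6*x2 = 5, 0 <= x_i <= 7
Step 1: y^k = 0.0, reduced costs: (15.0, 11.0)
  x^k = (0.0, 0.0), subgradient = b - a^T x = 5.0
  y^{k+1} = 0.0 + 0.1*5.0 = 0.5
Step 2: y^k = 0.5, reduced costs: (13.0, 8.0)
  x^k = (0.0, 0.0), subgradient = b - a^T x = 5.0
  y^{k+1} = 0.5 + 0.1*5.0 = 1.0
Dual objective at y_2 = 1.0: reduced costs (11.0, 5.0), box minimizer x = (0.0, 0.0)
g(y_2) = b*y + (c1 - a1*y)*x1 + (c2 - a2*y)*x2 = 5*1.0 + 11.0*0.0 + 5.0*0.0 = 5.0 + 0.0 + 0.0 = 5.0


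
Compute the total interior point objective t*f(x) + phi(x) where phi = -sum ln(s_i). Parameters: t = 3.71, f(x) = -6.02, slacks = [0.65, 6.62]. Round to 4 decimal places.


Step 1: Compute log-barrier.
ln values: [-0.4308, 1.8901]
phi = -(-0.4308 + 1.8901) = -1.4593
Step 2: Compute augmented objective.
t*f(x) = 3.71*-6.02 = -22.3342
Total = -22.3342 - 1.4593 = -23.7935


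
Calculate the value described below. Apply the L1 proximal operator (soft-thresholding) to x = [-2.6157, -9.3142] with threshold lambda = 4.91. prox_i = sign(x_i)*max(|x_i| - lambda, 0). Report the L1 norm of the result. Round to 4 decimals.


Soft-thresholding with lambda = 4.91:
prox(-2.6157) = sign(-2.6157)*max(|-2.6157| - 4.91, 0) = 0.0
prox(-9.3142) = sign(-9.3142)*max(|-9.3142| - 4.91, 0) = -4.4042
prox(x) = [0.0, -4.4042]
||prox(x)||_1 = 0.0 + 4.4042 = 4.4042


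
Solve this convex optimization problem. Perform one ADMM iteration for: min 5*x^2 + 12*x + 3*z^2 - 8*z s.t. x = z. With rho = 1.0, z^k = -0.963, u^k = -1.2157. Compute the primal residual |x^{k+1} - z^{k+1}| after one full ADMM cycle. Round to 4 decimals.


ADMM iteration with rho = 1.0, z^k = -0.963, u^k = -1.2157
Step 1: x-update.
Minimize 5*x^2 + 12*x + (1.0/2)*(x + 0.963 - 1.2157)^2
FOC: (2*5 + 1.0)*x = -12 + 1.0*(-0.963 + 1.2157)
x^{k+1} = -1.0679
Step 2: z-update.
Minimize 3*z^2 - 8*z + (1.0/2)*(-1.0679 - z - 1.2157)^2
FOC: (2*3 + 1.0)*z = 8 + 1.0*(-1.0679 - 1.2157)
z^{k+1} = 0.8166
Step 3: u-update.
u^{k+1} = -1.2157 - 1.0679 - 0.8166 = -3.1003
Step 4: Primal residual = |-1.0679 - 0.8166| = 1.8846


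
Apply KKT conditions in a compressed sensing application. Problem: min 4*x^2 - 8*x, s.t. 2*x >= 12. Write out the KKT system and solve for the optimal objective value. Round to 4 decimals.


Step 1: Try lambda = 0 (constraint inactive).
x_unc = 8/(2*4) = 1.0
Check: 2*1.0 = 2.0 < 12 -- violated!
Step 2: Constraint must be active: 2*x = 12
x* = 12/2 = 6.0
lambda = (2*4*6.0 - 8)/2 = 20.0
Step 3: Compute optimal value.
f(x*) = 4*6.0^2 - 8*6.0 = 96.0


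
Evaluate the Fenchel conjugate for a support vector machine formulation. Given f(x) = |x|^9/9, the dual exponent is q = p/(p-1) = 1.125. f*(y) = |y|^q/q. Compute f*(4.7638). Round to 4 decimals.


The conjugate exponent q satisfies 1/p + 1/q = 1.
p = 9, so q = 9/(9 - 1) = 1.125
|y|^q = 4.7638^1.125 = 5.7903
f*(4.7638) = 5.7903 / 1.125 = 5.1469


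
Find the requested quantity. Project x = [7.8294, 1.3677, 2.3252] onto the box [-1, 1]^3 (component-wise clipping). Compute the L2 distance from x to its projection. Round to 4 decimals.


Project each component onto [-1, 1].
clip(7.8294) = 1.0, clip(1.3677) = 1.0, clip(2.3252) = 1.0
Projection = [1.0, 1.0, 1.0]
Squared diffs: [46.6407, 0.1352, 1.7562]
Distance = sqrt(48.5321) = 6.9665


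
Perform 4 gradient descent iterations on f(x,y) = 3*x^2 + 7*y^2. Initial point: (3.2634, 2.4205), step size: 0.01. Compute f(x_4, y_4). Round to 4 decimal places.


Gradient descent on f(x,y) = 3*x^2 + 7*y^2.
Starting point: (3.2634, 2.4205), alpha = 0.01
Step 1: grad_x = 2*3*3.2634 = 19.5804, grad_y = 2*7*2.4205 = 33.887
  x_1 = 3.2634 - 0.01*19.5804 = 3.0676
  y_1 = 2.4205 - 0.01*33.887 = 2.0816
Step 2: grad_x = 2*3*3.0676 = 18.4056, grad_y = 2*7*2.0816 = 29.1428
  x_2 = 3.0676 - 0.01*18.4056 = 2.8835
  y_2 = 2.0816 - 0.01*29.1428 = 1.7902
Step 3: grad_x = 2*3*2.8835 = 17.3012, grad_y = 2*7*1.7902 = 25.0628
  x_3 = 2.8835 - 0.01*17.3012 = 2.7105
  y_3 = 1.7902 - 0.01*25.0628 = 1.5396
Step 4: grad_x = 2*3*2.7105 = 16.2632, grad_y = 2*7*1.5396 = 21.554
  x_4 = 2.7105 - 0.01*16.2632 = 2.5479
  y_4 = 1.5396 - 0.01*21.554 = 1.324
f(2.5479, 1.324) = 3*2.5479^2 + 7*1.324^2 = 31.7468


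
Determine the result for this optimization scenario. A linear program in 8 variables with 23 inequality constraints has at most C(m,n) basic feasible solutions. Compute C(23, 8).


Each vertex corresponds to some choice of n active constraints out of m, so the number of vertices is at most C(m, n) = m! / (n!(m-n)!).
m = 23, n = 8
Numerator: 23 * 22 * 21 * 20 * 19 * 18 * 17 * 16
Denominator: 8! = 40320
C(23, 8) = 490314


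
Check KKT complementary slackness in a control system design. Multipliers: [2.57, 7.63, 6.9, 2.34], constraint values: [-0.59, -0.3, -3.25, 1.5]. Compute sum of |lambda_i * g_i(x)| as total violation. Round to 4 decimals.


KKT complementary slackness check:
lambda_1 * g_1 = 2.57 * -0.59 = -1.5163
lambda_2 * g_2 = 7.63 * -0.3 = -2.289
lambda_3 * g_3 = 6.9 * -3.25 = -22.425
lambda_4 * g_4 = 2.34 * 1.5 = 3.51
Total violation = 1.5163 + 2.289 + 22.425 + 3.51 = 29.7403


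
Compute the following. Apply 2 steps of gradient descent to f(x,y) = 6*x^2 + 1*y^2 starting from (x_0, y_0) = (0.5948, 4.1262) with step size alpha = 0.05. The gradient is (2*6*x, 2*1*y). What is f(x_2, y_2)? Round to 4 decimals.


Gradient descent on f(x,y) = 6*x^2 + 1*y^2.
Starting point: (0.5948, 4.1262), alpha = 0.05
Step 1: grad_x = 2*6*0.5948 = 7.1376, grad_y = 2*1*4.1262 = 8.2524
  x_1 = 0.5948 - 0.05*7.1376 = 0.2379
  y_1 = 4.1262 - 0.05*8.2524 = 3.7136
Step 2: grad_x = 2*6*0.2379 = 2.855, grad_y = 2*1*3.7136 = 7.4272
  x_2 = 0.2379 - 0.05*2.855 = 0.0952
  y_2 = 3.7136 - 0.05*7.4272 = 3.3422
f(0.0952, 3.3422) = 6*0.0952^2 + 1*3.3422^2 = 11.2248


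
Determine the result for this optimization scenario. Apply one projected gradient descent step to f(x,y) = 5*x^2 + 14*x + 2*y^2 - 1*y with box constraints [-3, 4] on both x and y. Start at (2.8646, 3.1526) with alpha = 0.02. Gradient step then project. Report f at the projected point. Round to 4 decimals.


Step 1: Compute gradient at (2.8646, 3.1526).
grad_x = 2*5*2.8646 + 14 = 42.646
grad_y = 2*2*3.1526 - 1 = 11.6104
Step 2: Gradient step.
x_raw = 2.8646 - 0.02*42.646 = 2.0117
y_raw = 3.1526 - 0.02*11.6104 = 2.9204
Step 3: Project onto [-3, 4].
x_proj = clip(2.0117) = 2.0117
y_proj = clip(2.9204) = 2.9204
Step 4: Evaluate f.
f(2.0117, 2.9204) = 62.5348


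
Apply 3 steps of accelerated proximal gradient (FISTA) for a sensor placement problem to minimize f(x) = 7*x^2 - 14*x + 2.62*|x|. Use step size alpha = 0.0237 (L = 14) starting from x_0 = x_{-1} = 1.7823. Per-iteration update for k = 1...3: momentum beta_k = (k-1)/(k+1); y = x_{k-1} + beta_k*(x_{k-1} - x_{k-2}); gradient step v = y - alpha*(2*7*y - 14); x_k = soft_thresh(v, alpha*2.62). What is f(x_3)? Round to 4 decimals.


FISTA on f(x) = 7*x^2 - 14*x + 2.62*|x|
L = 14, alpha = 0.0237
Iteration 1: beta = 0.0, y = 1.7823 + 0.0*(1.7823 - 1.7823) = 1.7823
  grad(y) = 10.9522, v = y - alpha*grad = 1.5227
  prox(v) = soft_thresh(1.5227, 0.0621) = 1.4606
Iteration 2: beta = 0.3333, y = 1.4606 + 0.3333*(1.4606 - 1.7823) = 1.3534
  grad(y) = 4.9479, v = y - alpha*grad = 1.2362
  prox(v) = soft_thresh(1.2362, 0.0621) = 1.1741
Iteration 3: beta = 0.5, y = 1.1741 + 0.5*(1.1741 - 1.4606) = 1.0308
  grad(y) = 0.4308, v = y - alpha*grad = 1.0206
  prox(v) = soft_thresh(1.0206, 0.0621) = 0.9585
f(x_3) = 7*0.9585^2 - 14*0.9585 + 2.62*|0.9585| = -4.4767


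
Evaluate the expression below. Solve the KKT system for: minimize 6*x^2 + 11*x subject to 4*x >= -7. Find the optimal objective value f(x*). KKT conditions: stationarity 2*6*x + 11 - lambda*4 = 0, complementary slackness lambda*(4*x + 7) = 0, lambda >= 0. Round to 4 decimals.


Step 1: Try lambda = 0 (constraint inactive).
Stationarity: 2*6*x + 11 = 0
x* = -11/(2*6) = -11/12 = -0.9167 (rounded; the exact value -11/12 is used below)
Check constraint: 4*-0.9167 = -3.6668 >= -7 -- satisfied.
Step 2: Compute optimal value.
f(x*) = 6*(-11/12)^2 + 11*(-11/12) = -5.0417


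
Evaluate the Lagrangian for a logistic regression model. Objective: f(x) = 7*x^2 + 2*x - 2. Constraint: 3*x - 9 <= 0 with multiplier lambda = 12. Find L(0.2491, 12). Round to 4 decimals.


Step 1: Evaluate f(x).
f(0.2491) = 7*0.2491^2 + 2*0.2491 - 2 = -1.0674
Step 2: Evaluate g(x).
g(0.2491) = 3*0.2491 - 9 = -8.2527
Step 3: Compute Lagrangian.
L = -1.0674 + 12*-8.2527 = -100.0998


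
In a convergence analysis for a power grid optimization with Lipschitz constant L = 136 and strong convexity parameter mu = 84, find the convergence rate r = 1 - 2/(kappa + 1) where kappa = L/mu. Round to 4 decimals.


Step 1: Compute the condition number.
kappa = L/mu = 136/84 = 1.619
Step 2: Compute the convergence rate.
r = 1 - 2/(kappa + 1) = 1 - 2*mu/(L + mu) = (L - mu)/(L + mu) = 52/220 = 0.2364


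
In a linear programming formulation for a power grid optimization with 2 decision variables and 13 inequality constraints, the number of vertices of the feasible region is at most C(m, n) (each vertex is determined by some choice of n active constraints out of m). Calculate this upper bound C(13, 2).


Each vertex corresponds to some choice of n active constraints out of m, so the number of vertices is at most C(m, n) = m! / (n!(m-n)!).
m = 13, n = 2
Numerator: 13 * 12
Denominator: 2! = 2
C(13, 2) = 78


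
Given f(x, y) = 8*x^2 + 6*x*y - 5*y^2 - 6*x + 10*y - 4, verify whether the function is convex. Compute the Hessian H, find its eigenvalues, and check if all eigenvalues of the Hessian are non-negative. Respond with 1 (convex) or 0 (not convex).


The Hessian of f(x,y) = 8*x^2 + 6*x*y - 5*y^2 - 6*x + 10*y - 4 is:
H = [[16, 6], [6, -10]]
Trace = 16 - 10 = 6
Determinant = 16*-10 - (6)^2 = -196
Discriminant = (6)^2 - 4*-196 = 820.0
Eigenvalues: lambda_1 = -11.3178, lambda_2 = 17.3178
The function is not convex.

0


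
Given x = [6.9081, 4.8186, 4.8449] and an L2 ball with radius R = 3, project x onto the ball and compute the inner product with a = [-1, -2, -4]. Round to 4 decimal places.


Step 1: Compute ||x|| (intermediates to 6 decimals).
||x|| = sqrt(6.9081^2 + 4.8186^2 + 4.8449^2) = 9.716677
Step 2: Project.
Since ||x|| > R, scale = R/||x|| = 3/9.716677 = 0.308748, proj(x) = scale * x
proj(x) = [2.132862, 1.487733, 1.495853]
Step 3: Dot product.
a^T * proj(x) = -1*2.132862 - 2*1.487733 - 4*1.495853 = -11.0917


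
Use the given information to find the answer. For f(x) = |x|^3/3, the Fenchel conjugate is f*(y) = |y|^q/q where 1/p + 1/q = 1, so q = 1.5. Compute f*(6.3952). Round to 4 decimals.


The conjugate exponent q satisfies 1/p + 1/q = 1.
p = 3, so q = 3/(3 - 1) = 1.5
|y|^q = 6.3952^1.5 = 16.1727
f*(6.3952) = 16.1727 / 1.5 = 10.7818


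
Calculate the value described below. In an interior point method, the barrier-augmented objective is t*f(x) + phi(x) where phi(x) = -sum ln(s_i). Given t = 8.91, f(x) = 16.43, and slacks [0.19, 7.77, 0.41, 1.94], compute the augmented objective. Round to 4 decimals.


Step 1: Compute log-barrier.
ln values: [-1.6607, 2.0503, -0.8916, 0.6627]
phi = -(-1.6607 + 2.0503 - 0.8916 + 0.6627) = -0.1606
Step 2: Compute augmented objective.
t*f(x) = 8.91*16.43 = 146.3913
Total = 146.3913 - 0.1606 = 146.2307


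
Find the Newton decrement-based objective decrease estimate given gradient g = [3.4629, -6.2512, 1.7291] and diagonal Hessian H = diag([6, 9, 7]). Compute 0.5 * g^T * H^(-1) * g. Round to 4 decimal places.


Step 1: H is diagonal, so H^(-1) * g = [0.5772, -0.6946, 0.247].
Step 2: g^T H^(-1) g = sum_i g_i^2 / H_ii
  = (3.4629)^2/6 + (-6.2512)^2/9 + (1.7291)^2/7
  = 1.9986 + 4.3419 + 0.4271 = 6.7677
Step 3: Objective decrease = 0.5 * g^T H^(-1) g = 3.3838


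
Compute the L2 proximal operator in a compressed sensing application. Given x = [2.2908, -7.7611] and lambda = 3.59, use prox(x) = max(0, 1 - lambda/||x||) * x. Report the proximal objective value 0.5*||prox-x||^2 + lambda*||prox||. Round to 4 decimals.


Step 1: Compute ||x||.
||x|| = 8.0921
Step 2: Compute scaling factor.
scale = max(0, 1 - 3.59/8.0921) = 0.5564
Step 3: prox(x) = [1.2745, -4.318]
||prox(x)|| = 4.5021
Step 4: Proximal objective.
0.5*||prox-x||^2 = 6.4441
lambda*||prox|| = 16.1625
Total = 22.6067


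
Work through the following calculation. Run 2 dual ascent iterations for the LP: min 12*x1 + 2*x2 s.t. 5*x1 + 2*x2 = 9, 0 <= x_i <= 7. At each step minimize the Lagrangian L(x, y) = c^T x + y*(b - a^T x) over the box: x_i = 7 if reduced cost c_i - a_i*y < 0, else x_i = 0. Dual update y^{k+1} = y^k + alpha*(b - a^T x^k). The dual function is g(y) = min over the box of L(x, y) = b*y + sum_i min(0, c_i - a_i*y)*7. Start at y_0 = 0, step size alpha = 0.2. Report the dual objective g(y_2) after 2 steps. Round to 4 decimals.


Dual ascent for LP: min 12*x1 + 2*x2, 5*x1 + 2*x2 = 9, 0 <= x_i <= 7
Step 1: y^k = 0.0, reduced costs: (12.0, 2.0)
  x^k = (0.0, 0.0), subgradient = b - a^T x = 9.0
  y^{k+1} = 0.0 + 0.2*9.0 = 1.8
Step 2: y^k = 1.8, reduced costs: (3.0, -1.6)
  x^k = (0.0, 7.0), subgradient = b - a^T x = -5.0
  y^{k+1} = 1.8 + 0.2*-5.0 = 0.8
Dual objective at y_2 = 0.8: reduced costs (8.0, 0.4), box minimizer x = (0.0, 0.0)
g(y_2) = b*y + (c1 - a1*y)*x1 + (c2 - a2*y)*x2 = 9*0.8 + 8.0*0.0 + 0.4*0.0 = 7.2 + 0.0 + 0.0 = 7.2


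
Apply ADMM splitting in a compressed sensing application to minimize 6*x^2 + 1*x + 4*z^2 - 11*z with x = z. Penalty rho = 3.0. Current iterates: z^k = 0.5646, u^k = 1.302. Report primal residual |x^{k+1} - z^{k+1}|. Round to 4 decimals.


ADMM iteration with rho = 3.0, z^k = 0.5646, u^k = 1.302
Step 1: x-update.
Minimize 6*x^2 + 1*x + (3.0/2)*(x - 0.5646 + 1.302)^2
FOC: (2*6 + 3.0)*x = -1 + 3.0*(0.5646 - 1.302)
x^{k+1} = -0.2141
Step 2: z-update.
Minimize 4*z^2 - 11*z + (3.0/2)*(-0.2141 - z + 1.302)^2
FOC: (2*4 + 3.0)*z = 11 + 3.0*(-0.2141 + 1.302)
z^{k+1} = 1.2967
Step 3: u-update.
u^{k+1} = 1.302 - 0.2141 - 1.2967 = -0.2088
Step 4: Primal residual = |-0.2141 - 1.2967| = 1.5108


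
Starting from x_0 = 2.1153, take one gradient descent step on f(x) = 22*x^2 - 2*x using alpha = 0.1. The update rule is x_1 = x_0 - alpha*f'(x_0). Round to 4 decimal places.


We compute the gradient at x_0 and apply the update.
f'(x) = 44*x - 2
f'(2.1153) = 44*2.1153 - 2 = 91.0732
x_1 = 2.1153 - 0.1*91.0732 = -6.992


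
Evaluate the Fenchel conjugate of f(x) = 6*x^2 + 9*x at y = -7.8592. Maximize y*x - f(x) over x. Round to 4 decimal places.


f*(y) = sup_x {y*x - a*x^2 - b*x} = sup_x {(y-b)*x - a*x^2}
FOC: (y - b) - 2a*x = 0 => x* = (y - b)/(2a)
x* = (-7.8592 - 9)/(2*6) = -1.4049
f*(-7.8592) = (y-b)^2/(4a) = (-7.8592 - 9)^2/(4*6)
= 284.2326/24 = 11.843


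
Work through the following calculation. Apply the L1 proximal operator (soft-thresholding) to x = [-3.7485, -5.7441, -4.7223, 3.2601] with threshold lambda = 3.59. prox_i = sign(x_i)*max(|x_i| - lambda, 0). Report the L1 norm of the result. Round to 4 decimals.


Soft-thresholding with lambda = 3.59:
prox(-3.7485) = sign(-3.7485)*max(|-3.7485| - 3.59, 0) = -0.1585
prox(-5.7441) = sign(-5.7441)*max(|-5.7441| - 3.59, 0) = -2.1541
prox(-4.7223) = sign(-4.7223)*max(|-4.7223| - 3.59, 0) = -1.1323
prox(3.2601) = sign(3.2601)*max(|3.2601| - 3.59, 0) = 0.0
prox(x) = [-0.1585, -2.1541, -1.1323, 0.0]
||prox(x)||_1 = 0.1585 + 2.1541 + 1.1323 + 0.0 = 3.4449


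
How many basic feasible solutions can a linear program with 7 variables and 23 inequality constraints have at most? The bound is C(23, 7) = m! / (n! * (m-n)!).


Each vertex corresponds to some choice of n active constraints out of m, so the number of vertices is at most C(m, n) = m! / (n!(m-n)!).
m = 23, n = 7
Numerator: 23 * 22 * 21 * 20 * 19 * 18 * 17
Denominator: 7! = 5040
C(23, 7) = 245157


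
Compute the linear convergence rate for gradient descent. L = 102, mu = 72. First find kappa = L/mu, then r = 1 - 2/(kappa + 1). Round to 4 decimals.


Step 1: Compute the condition number.
kappa = L/mu = 102/72 = 1.4167
Step 2: Compute the convergence rate.
r = 1 - 2/(kappa + 1) = 1 - 2*mu/(L + mu) = (L - mu)/(L + mu) = 30/174 = 0.1724


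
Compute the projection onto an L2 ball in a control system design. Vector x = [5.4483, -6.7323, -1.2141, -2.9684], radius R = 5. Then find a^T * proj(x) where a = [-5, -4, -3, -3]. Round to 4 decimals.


Step 1: Compute ||x|| (intermediates to 6 decimals).
||x|| = sqrt(5.4483^2 + (-6.7323)^2 + (-1.2141)^2 + (-2.9684)^2) = 9.235436
Step 2: Project.
Since ||x|| > R, scale = R/||x|| = 5/9.235436 = 0.541393, proj(x) = scale * x
proj(x) = [2.949671, -3.64482, -0.657305, -1.607071]
Step 3: Dot product.
a^T * proj(x) = -5*2.949671 - 4*(-3.64482) - 3*(-0.657305) - 3*(-1.607071) = 6.6241


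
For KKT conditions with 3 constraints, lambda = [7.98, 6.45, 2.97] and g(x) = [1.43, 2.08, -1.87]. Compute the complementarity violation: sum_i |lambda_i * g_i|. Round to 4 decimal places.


KKT complementary slackness check:
lambda_1 * g_1 = 7.98 * 1.43 = 11.4114
lambda_2 * g_2 = 6.45 * 2.08 = 13.416
lambda_3 * g_3 = 2.97 * -1.87 = -5.5539
Total violation = 11.4114 + 13.416 + 5.5539 = 30.3813


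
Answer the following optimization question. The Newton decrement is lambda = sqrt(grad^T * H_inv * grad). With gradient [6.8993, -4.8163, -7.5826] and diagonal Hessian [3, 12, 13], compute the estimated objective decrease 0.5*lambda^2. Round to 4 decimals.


Step 1: H is diagonal, so H^(-1) * g = [2.2998, -0.4014, -0.5833].
Step 2: g^T H^(-1) g = sum_i g_i^2 / H_ii
  = (6.8993)^2/3 + (-4.8163)^2/12 + (-7.5826)^2/13
  = 15.8668 + 1.9331 + 4.4228 = 22.2226
Step 3: Objective decrease = 0.5 * g^T H^(-1) g = 11.1113


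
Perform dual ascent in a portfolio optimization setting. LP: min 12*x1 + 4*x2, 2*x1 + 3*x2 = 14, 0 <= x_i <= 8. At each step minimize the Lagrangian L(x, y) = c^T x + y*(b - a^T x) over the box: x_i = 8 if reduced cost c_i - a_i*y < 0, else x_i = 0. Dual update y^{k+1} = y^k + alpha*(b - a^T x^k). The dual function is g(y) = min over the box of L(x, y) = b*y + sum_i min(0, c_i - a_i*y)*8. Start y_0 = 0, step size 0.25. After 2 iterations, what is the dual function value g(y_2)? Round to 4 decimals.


Dual ascent for LP: min 12*x1 + 4*x2, 2*x1 + 3*x2 = 14, 0 <= x_i <= 8
Step 1: y^k = 0.0, reduced costs: (12.0, 4.0)
  x^k = (0.0, 0.0), subgradient = b - a^T x = 14.0
  y^{k+1} = 0.0 + 0.25*14.0 = 3.5
Step 2: y^k = 3.5, reduced costs: (5.0, -6.5)
  x^k = (0.0, 8.0), subgradient = b - a^T x = -10.0
  y^{k+1} = 3.5 + 0.25*-10.0 = 1.0
Dual objective at y_2 = 1.0: reduced costs (10.0, 1.0), box minimizer x = (0.0, 0.0)
g(y_2) = b*y + (c1 - a1*y)*x1 + (c2 - a2*y)*x2 = 14*1.0 + 10.0*0.0 + 1.0*0.0 = 14.0 + 0.0 + 0.0 = 14.0


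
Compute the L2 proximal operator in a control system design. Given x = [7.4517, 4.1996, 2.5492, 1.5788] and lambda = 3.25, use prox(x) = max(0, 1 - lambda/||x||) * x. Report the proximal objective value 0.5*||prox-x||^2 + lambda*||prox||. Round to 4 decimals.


Step 1: Compute ||x||.
||x|| = 9.064
Step 2: Compute scaling factor.
scale = max(0, 1 - 3.25/9.064) = 0.6414
Step 3: prox(x) = [4.7798, 2.6938, 1.6352, 1.0127]
||prox(x)|| = 5.814
Step 4: Proximal objective.
0.5*||prox-x||^2 = 5.2813
lambda*||prox|| = 18.8955
Total = 24.1766


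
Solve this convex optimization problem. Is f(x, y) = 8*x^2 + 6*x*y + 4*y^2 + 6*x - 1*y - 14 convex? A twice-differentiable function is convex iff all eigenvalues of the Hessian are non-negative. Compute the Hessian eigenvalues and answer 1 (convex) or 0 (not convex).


The Hessian of f(x,y) = 8*x^2 + 6*x*y + 4*y^2 + 6*x - 1*y - 14 is:
H = [[16, 6], [6, 8]]
Trace = 16 + 8 = 24
Determinant = 16*8 - (6)^2 = 92
Discriminant = (24)^2 - 4*92 = 208.0
Eigenvalues: lambda_1 = 4.7889, lambda_2 = 19.2111
The function is convex.

1


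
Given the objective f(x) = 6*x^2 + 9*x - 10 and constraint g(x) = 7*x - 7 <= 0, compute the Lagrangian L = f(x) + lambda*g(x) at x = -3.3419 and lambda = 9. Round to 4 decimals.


Step 1: Evaluate f(x).
f(-3.3419) = 6*(-3.3419)^2 + 9*(-3.3419) - 10 = 26.9327
Step 2: Evaluate g(x).
g(-3.3419) = 7*-3.3419 - 7 = -30.3933
Step 3: Compute Lagrangian.
L = 26.9327 + 9*-30.3933 = -246.607


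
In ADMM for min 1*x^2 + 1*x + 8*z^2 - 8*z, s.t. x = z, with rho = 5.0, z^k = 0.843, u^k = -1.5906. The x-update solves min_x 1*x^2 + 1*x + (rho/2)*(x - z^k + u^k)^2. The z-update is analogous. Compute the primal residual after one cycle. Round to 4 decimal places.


ADMM iteration with rho = 5.0, z^k = 0.843, u^k = -1.5906
Step 1: x-update.
Minimize 1*x^2 + 1*x + (5.0/2)*(x - 0.843 - 1.5906)^2
FOC: (2*1 + 5.0)*x = -1 + 5.0*(0.843 + 1.5906)
x^{k+1} = 1.5954
Step 2: z-update.
Minimize 8*z^2 - 8*z + (5.0/2)*(1.5954 - z - 1.5906)^2
FOC: (2*8 + 5.0)*z = 8 + 5.0*(1.5954 - 1.5906)
z^{k+1} = 0.3821
Step 3: u-update.
u^{k+1} = -1.5906 + 1.5954 - 0.3821 = -0.3773
Step 4: Primal residual = |1.5954 - 0.3821| = 1.2133


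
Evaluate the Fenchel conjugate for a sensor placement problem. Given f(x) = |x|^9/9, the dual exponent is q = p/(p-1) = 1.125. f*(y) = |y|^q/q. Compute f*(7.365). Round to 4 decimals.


The conjugate exponent q satisfies 1/p + 1/q = 1.
p = 9, so q = 9/(9 - 1) = 1.125
|y|^q = 7.365^1.125 = 9.453
f*(7.365) = 9.453 / 1.125 = 8.4027


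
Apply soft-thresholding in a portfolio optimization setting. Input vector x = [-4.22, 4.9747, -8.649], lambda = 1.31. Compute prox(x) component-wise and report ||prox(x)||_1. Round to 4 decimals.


Soft-thresholding with lambda = 1.31:
prox(-4.22) = sign(-4.22)*max(|-4.22| - 1.31, 0) = -2.91
prox(4.9747) = sign(4.9747)*max(|4.9747| - 1.31, 0) = 3.6647
prox(-8.649) = sign(-8.649)*max(|-8.649| - 1.31, 0) = -7.339
prox(x) = [-2.91, 3.6647, -7.339]
||prox(x)||_1 = 2.91 + 3.6647 + 7.339 = 13.9137


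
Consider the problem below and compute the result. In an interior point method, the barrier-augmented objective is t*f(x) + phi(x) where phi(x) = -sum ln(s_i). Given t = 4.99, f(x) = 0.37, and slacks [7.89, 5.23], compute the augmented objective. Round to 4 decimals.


Step 1: Compute log-barrier.
ln values: [2.0656, 1.6544]
phi = -(2.0656 + 1.6544) = -3.72
Step 2: Compute augmented objective.
t*f(x) = 4.99*0.37 = 1.8463
Total = 1.8463 - 3.72 = -1.8737


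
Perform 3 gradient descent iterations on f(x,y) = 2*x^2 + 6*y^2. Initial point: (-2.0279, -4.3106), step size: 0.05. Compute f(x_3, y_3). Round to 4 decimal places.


Gradient descent on f(x,y) = 2*x^2 + 6*y^2.
Starting point: (-2.0279, -4.3106), alpha = 0.05
Step 1: grad_x = 2*2*-2.0279 = -8.1116, grad_y = 2*6*-4.3106 = -51.7272
  x_1 = -2.0279 - 0.05*-8.1116 = -1.6223
  y_1 = -4.3106 - 0.05*-51.7272 = -1.7242
Step 2: grad_x = 2*2*-1.6223 = -6.4893, grad_y = 2*6*-1.7242 = -20.6909
  x_2 = -1.6223 - 0.05*-6.4893 = -1.2979
  y_2 = -1.7242 - 0.05*-20.6909 = -0.6897
Step 3: grad_x = 2*2*-1.2979 = -5.1914, grad_y = 2*6*-0.6897 = -8.2764
  x_3 = -1.2979 - 0.05*-5.1914 = -1.0383
  y_3 = -0.6897 - 0.05*-8.2764 = -0.2759
f(-1.0383, -0.2759) = 2*(-1.0383)^2 + 6*(-0.2759)^2 = 2.6127


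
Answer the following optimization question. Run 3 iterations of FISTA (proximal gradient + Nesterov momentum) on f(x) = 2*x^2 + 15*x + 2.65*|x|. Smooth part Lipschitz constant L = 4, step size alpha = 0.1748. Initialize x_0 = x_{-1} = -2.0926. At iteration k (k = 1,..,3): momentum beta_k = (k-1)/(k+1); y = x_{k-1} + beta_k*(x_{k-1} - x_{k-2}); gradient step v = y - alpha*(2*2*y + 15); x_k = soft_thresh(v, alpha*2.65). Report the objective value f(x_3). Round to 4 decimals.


FISTA on f(x) = 2*x^2 + 15*x + 2.65*|x|
L = 4, alpha = 0.1748
Iteration 1: beta = 0.0, y = -2.0926 + 0.0*(-2.0926 + 2.0926) = -2.0926
  grad(y) = 6.6296, v = y - alpha*grad = -3.2515
  prox(v) = soft_thresh(-3.2515, 0.4632) = -2.7882
Iteration 2: beta = 0.3333, y = -2.7882 + 0.3333*(-2.7882 + 2.0926) = -3.0201
  grad(y) = 2.9196, v = y - alpha*grad = -3.5304
  prox(v) = soft_thresh(-3.5304, 0.4632) = -3.0672
Iteration 3: beta = 0.5, y = -3.0672 + 0.5*(-3.0672 + 2.7882) = -3.2067
  grad(y) = 2.1731, v = y - alpha*grad = -3.5866
  prox(v) = soft_thresh(-3.5866, 0.4632) = -3.1234
f(x_3) = 2*(-3.1234)^2 + 15*(-3.1234) + 2.65*|-3.1234| = -19.0627
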